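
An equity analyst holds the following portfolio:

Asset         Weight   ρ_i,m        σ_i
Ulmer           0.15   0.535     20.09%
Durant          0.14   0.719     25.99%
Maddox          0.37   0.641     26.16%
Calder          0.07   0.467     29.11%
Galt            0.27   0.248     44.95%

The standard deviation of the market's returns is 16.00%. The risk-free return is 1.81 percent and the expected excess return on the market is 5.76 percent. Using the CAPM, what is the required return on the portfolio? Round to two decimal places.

6.99%

β_Ulmer = 0.535 × 20.09% / 16.00% = 0.6718
β_Durant = 0.719 × 25.99% / 16.00% = 1.1679
β_Maddox = 0.641 × 26.16% / 16.00% = 1.0480
β_Calder = 0.467 × 29.11% / 16.00% = 0.8496
β_Galt = 0.248 × 44.95% / 16.00% = 0.6967
β_P = Σ w_i β_i = 0.15×0.6718 + 0.14×1.1679 + 0.37×1.0480 + 0.07×0.8496 + 0.27×0.6967 = 0.8996
E(R_P) = R_f + β_P × MRP = 1.81% + 0.8996 × 5.76% = 6.99%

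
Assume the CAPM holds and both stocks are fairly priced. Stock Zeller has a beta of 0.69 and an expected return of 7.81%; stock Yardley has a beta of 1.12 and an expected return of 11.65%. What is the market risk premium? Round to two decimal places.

8.93%

Both satisfy E(R) = R_f + β·MRP, so the slope of the SML is
MRP = (11.65% − 7.81%) / (1.12 − 0.69) = 3.84% / 0.43 = 8.9302%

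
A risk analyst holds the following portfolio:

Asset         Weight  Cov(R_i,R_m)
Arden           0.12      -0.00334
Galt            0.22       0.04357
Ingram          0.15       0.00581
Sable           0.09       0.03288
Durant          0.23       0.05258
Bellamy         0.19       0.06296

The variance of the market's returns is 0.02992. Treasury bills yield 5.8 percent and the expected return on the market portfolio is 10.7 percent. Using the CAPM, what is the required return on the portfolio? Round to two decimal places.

11.87%

β_Arden = -0.00334 / 0.02992 = -0.1116
β_Galt = 0.04357 / 0.02992 = 1.4562
β_Ingram = 0.00581 / 0.02992 = 0.1942
β_Sable = 0.03288 / 0.02992 = 1.0989
β_Durant = 0.05258 / 0.02992 = 1.7574
β_Bellamy = 0.06296 / 0.02992 = 2.1043
β_P = Σ w_i β_i = 0.12×-0.1116 + 0.22×1.4562 + 0.15×0.1942 + 0.09×1.0989 + 0.23×1.7574 + 0.19×2.1043 = 1.2390
MRP = 10.7% − 5.8% = 4.90%
E(R_P) = R_f + β_P × MRP = 5.8% + 1.2390 × 4.9% = 11.87%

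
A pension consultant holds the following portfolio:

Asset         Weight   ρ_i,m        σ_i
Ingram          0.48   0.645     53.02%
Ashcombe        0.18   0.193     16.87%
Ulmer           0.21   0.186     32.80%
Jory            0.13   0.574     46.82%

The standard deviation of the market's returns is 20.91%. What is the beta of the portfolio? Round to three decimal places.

β_Ingram = 0.645 × 53.02% / 20.91% = 1.6355
β_Ashcombe = 0.193 × 16.87% / 20.91% = 0.1557
β_Ulmer = 0.186 × 32.80% / 20.91% = 0.2918
β_Jory = 0.574 × 46.82% / 20.91% = 1.2853
β_P = Σ w_i β_i = 0.48×1.6355 + 0.18×0.1557 + 0.21×0.2918 + 0.13×1.2853 = 1.0414

1.041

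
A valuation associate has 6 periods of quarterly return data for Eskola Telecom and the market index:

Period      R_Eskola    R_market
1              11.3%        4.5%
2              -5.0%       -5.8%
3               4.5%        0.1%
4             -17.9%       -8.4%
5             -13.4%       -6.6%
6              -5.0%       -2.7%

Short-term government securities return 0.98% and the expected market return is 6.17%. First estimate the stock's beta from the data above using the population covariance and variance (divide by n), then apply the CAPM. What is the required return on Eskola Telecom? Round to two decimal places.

12.29%

Mean R_i = (11.3 − 5.0 + 4.5 − 17.9 − 13.4 − 5.0) / 6 = -4.2500%
Mean R_m = (4.5 − 5.8 + 0.1 − 8.4 − 6.6 − 2.7) / 6 = -3.1500%
Σ(R_i − R̄_i)(R_m − R̄_m) = 252.2750  ⇒  Cov = 252.2750 / 6 = 42.0458
Σ(R_m − R̄_m)² = 115.7750  ⇒  Var(R_m) = 115.7750 / 6 = 19.2958
β = Cov / Var(R_m) = 42.0458 / 19.2958 = 2.1790
MRP = 6.17% − 0.98% = 5.19%
E(R) = R_f + β × MRP = 0.98% + 2.1790 × 5.19% = 12.29%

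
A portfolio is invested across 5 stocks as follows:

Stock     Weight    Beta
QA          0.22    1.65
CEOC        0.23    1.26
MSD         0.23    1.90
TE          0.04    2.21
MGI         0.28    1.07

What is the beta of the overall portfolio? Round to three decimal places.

1.478

β_P = Σ w_i β_i = 0.22×1.65 + 0.23×1.26 + 0.23×1.90 + 0.04×2.21 + 0.28×1.07 = 1.4778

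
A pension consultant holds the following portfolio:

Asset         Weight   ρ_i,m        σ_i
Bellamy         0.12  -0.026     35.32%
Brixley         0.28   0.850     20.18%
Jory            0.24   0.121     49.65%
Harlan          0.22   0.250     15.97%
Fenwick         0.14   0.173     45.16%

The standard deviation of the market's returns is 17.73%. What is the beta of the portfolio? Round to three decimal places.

β_Bellamy = -0.026 × 35.32% / 17.73% = -0.0518
β_Brixley = 0.850 × 20.18% / 17.73% = 0.9675
β_Jory = 0.121 × 49.65% / 17.73% = 0.3388
β_Harlan = 0.250 × 15.97% / 17.73% = 0.2252
β_Fenwick = 0.173 × 45.16% / 17.73% = 0.4406
β_P = Σ w_i β_i = 0.12×-0.0518 + 0.28×0.9675 + 0.24×0.3388 + 0.22×0.2252 + 0.14×0.4406 = 0.4572

0.457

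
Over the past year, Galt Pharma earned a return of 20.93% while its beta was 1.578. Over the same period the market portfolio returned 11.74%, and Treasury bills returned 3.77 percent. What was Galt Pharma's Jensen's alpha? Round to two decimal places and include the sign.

+4.58%

Market excess return = 11.74% − 3.77% = 7.97%
CAPM benchmark = R_f + β(R_m − R_f) = 3.77% + 1.578 × 7.97% = 16.34666%
α = actual − benchmark = 20.93% − 16.34666% = +4.58%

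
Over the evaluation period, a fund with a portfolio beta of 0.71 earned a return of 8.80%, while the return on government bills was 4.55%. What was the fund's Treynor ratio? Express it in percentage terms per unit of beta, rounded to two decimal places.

Treynor = (R_P − R_f) / β_P = (8.80% − 4.55%) / 0.7100 = 4.25% / 0.7100 = 5.99%

5.99%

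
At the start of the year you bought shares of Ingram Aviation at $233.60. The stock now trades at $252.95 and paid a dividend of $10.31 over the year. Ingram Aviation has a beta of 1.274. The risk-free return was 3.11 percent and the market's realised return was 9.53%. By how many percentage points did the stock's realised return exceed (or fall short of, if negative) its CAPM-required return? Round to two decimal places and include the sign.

+1.41%

Realised HPR = (P1 + D1 − P0) / P0 = (252.95 + 10.31 − 233.60) / 233.60 = 29.66 / 233.60 = 12.6969%
MRP = 9.53% − 3.11% = 6.42%
CAPM required = R_f + β·MRP = 3.11% + 1.274 × 6.42% = 11.28908%
α = realised − required = 12.6969% − 11.28908% = +1.41%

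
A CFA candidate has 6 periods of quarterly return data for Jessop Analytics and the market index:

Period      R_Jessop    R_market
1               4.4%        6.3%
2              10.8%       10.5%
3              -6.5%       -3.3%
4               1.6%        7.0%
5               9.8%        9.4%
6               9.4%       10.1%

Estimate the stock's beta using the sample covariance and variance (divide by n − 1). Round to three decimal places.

Mean R_i = (4.4 + 10.8 − 6.5 + 1.6 + 9.8 + 9.4) / 6 = 4.9167%
Mean R_m = (6.3 + 10.5 − 3.3 + 7.0 + 9.4 + 10.1) / 6 = 6.6667%
Σ(R_i − R̄_i)(R_m − R̄_m) = 164.1633  ⇒  Cov = 164.1633 / 5 = 32.8327
Σ(R_m − R̄_m)² = 133.5333  ⇒  Var(R_m) = 133.5333 / 5 = 26.7067
β = Cov / Var(R_m) = 32.8327 / 26.7067 = 1.2294

1.229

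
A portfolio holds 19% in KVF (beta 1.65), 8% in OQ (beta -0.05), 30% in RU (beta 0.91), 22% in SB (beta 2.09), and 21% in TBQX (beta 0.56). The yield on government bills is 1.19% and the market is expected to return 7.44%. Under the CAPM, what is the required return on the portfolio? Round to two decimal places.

β_P = Σ w_i β_i = 0.19×1.65 + 0.08×-0.05 + 0.30×0.91 + 0.22×2.09 + 0.21×0.56 = 1.1599
MRP = 7.44% − 1.19% = 6.25%
E(R_P) = R_f + β_P × MRP = 1.19% + 1.1599 × 6.25% = 8.44%

8.44%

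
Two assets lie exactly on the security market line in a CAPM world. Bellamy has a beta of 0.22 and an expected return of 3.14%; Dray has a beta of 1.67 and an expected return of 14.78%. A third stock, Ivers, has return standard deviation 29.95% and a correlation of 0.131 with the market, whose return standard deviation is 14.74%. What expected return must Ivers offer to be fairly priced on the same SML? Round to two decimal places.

3.51%

MRP = (14.78% − 3.14%) / (1.67 − 0.22) = 8.0276%
R_f = 3.14% − 0.22 × 8.0276% = 1.3739%
β_Ivers = ρ·σ_i/σ_m = 0.131 × 29.95 / 14.74 = 0.2662
E(R_Ivers) = R_f + β × MRP = 1.3739% + 0.2662 × 8.0276% = 3.51%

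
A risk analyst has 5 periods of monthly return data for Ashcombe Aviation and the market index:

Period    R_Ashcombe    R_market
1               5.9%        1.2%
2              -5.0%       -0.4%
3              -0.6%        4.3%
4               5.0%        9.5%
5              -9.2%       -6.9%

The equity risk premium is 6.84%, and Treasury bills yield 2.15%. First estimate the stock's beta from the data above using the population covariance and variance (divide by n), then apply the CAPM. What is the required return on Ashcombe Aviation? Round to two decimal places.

Mean R_i = (5.9 − 5.0 − 0.6 + 5.0 − 9.2) / 5 = -0.7800%
Mean R_m = (1.2 − 0.4 + 4.3 + 9.5 − 6.9) / 5 = 1.5400%
Σ(R_i − R̄_i)(R_m − R̄_m) = 123.4860  ⇒  Cov = 123.4860 / 5 = 24.6972
Σ(R_m − R̄_m)² = 146.0920  ⇒  Var(R_m) = 146.0920 / 5 = 29.2184
β = Cov / Var(R_m) = 24.6972 / 29.2184 = 0.8453
E(R) = R_f + β × MRP = 2.15% + 0.8453 × 6.84% = 7.93%

7.93%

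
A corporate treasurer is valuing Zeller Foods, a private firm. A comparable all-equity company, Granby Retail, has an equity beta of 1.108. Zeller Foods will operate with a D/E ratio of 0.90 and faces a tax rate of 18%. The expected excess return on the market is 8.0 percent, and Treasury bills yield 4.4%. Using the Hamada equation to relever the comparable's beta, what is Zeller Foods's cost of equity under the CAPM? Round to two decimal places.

β_L = β_U × [1 + (1 − t)(D/E)] = 1.108 × [1 + (1 − 0.18) × 0.90]
    = 1.108 × [1 + 0.82 × 0.90] = 1.108 × 1.7380 = 1.9257
E(R) = R_f + β_L × MRP = 4.4% + 1.9257 × 8.0% = 19.81%

19.81%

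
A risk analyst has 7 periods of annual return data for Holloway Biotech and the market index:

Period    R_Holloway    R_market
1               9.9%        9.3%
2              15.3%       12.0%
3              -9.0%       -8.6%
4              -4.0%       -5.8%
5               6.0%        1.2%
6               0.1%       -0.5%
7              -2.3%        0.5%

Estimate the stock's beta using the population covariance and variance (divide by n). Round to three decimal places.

Mean R_i = (9.9 + 15.3 − 9.0 − 4.0 + 6.0 + 0.1 − 2.3) / 7 = 2.2857%
Mean R_m = (9.3 + 12.0 − 8.6 − 5.8 + 1.2 − 0.5 + 0.5) / 7 = 1.1571%
Σ(R_i − R̄_i)(R_m − R̄_m) = 363.7557  ⇒  Cov = 363.7557 / 7 = 51.9651
Σ(R_m − R̄_m)² = 330.6571  ⇒  Var(R_m) = 330.6571 / 7 = 47.2367
β = Cov / Var(R_m) = 51.9651 / 47.2367 = 1.1001

1.100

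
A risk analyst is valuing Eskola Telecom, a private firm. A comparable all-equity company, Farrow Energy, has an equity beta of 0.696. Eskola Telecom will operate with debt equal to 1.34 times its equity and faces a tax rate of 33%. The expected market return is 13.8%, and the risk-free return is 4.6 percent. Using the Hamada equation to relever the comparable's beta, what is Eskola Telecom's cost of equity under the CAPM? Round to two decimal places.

16.75%

β_L = β_U × [1 + (1 − t)(D/E)] = 0.696 × [1 + (1 − 0.33) × 1.34]
    = 0.696 × [1 + 0.67 × 1.34] = 0.696 × 1.8978 = 1.3209
MRP = 13.8% − 4.6% = 9.20%
E(R) = R_f + β_L × MRP = 4.6% + 1.3209 × 9.2% = 16.75%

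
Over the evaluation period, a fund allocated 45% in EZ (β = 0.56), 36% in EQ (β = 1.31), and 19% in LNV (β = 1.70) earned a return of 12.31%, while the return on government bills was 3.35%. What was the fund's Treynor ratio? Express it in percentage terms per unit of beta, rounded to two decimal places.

β_P = 0.45×0.56 + 0.36×1.31 + 0.19×1.70 = 1.0466
Treynor = (R_P − R_f) / β_P = (12.31% − 3.35%) / 1.0466 = 8.96% / 1.0466 = 8.56%

8.56%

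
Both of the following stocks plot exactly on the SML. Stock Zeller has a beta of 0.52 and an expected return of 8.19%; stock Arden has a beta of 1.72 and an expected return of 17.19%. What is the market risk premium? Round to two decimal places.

Both satisfy E(R) = R_f + β·MRP, so the slope of the SML is
MRP = (17.19% − 8.19%) / (1.72 − 0.52) = 9.00% / 1.20 = 7.5000%

7.50%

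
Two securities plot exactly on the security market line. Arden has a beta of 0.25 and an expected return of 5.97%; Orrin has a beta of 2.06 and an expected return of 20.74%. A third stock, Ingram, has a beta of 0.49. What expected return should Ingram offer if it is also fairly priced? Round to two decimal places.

MRP (SML slope) = (20.74% − 5.97%) / (2.06 − 0.25) = 14.77% / 1.81 = 8.1602%
R_f (intercept) = 5.97% − 0.25 × 8.1602% = 3.9300%
E(R_Ingram) = R_f + β × MRP = 3.9300% + 0.49 × 8.1602% = 7.93%

7.93%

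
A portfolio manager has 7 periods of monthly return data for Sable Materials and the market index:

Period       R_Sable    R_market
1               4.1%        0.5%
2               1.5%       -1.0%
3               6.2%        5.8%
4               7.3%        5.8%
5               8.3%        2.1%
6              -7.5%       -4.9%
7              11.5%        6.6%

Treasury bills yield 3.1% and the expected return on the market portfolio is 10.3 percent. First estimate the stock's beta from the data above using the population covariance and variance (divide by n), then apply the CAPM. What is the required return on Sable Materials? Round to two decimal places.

12.50%

Mean R_i = (4.1 + 1.5 + 6.2 + 7.3 + 8.3 − 7.5 + 11.5) / 7 = 4.4857%
Mean R_m = (0.5 − 1.0 + 5.8 + 5.8 + 2.1 − 4.9 + 6.6) / 7 = 2.1286%
Σ(R_i − R̄_i)(R_m − R̄_m) = 142.0929  ⇒  Cov = 142.0929 / 7 = 20.2990
Σ(R_m − R̄_m)² = 108.7943  ⇒  Var(R_m) = 108.7943 / 7 = 15.5420
β = Cov / Var(R_m) = 20.2990 / 15.5420 = 1.3061
MRP = 10.3% − 3.1% = 7.20%
E(R) = R_f + β × MRP = 3.1% + 1.3061 × 7.2% = 12.50%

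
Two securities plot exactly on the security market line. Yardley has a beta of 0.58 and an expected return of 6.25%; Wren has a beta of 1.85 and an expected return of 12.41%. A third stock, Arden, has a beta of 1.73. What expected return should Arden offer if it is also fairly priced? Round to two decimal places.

MRP (SML slope) = (12.41% − 6.25%) / (1.85 − 0.58) = 6.16% / 1.27 = 4.8504%
R_f (intercept) = 6.25% − 0.58 × 4.8504% = 3.4368%
E(R_Arden) = R_f + β × MRP = 3.4368% + 1.73 × 4.8504% = 11.83%

11.83%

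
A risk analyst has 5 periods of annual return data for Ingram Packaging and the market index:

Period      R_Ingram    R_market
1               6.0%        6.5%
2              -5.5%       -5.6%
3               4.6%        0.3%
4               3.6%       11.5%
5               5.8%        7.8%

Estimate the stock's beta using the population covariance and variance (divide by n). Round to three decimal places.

Mean R_i = (6.0 − 5.5 + 4.6 + 3.6 + 5.8) / 5 = 2.9000%
Mean R_m = (6.5 − 5.6 + 0.3 + 11.5 + 7.8) / 5 = 4.1000%
Σ(R_i − R̄_i)(R_m − R̄_m) = 98.3700  ⇒  Cov = 98.3700 / 5 = 19.6740
Σ(R_m − R̄_m)² = 182.7400  ⇒  Var(R_m) = 182.7400 / 5 = 36.5480
β = Cov / Var(R_m) = 19.6740 / 36.5480 = 0.5383

0.538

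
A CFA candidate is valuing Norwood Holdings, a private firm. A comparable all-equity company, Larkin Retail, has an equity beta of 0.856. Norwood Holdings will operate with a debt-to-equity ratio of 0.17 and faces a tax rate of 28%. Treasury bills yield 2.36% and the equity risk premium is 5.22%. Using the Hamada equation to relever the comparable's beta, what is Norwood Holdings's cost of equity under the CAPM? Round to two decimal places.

β_L = β_U × [1 + (1 − t)(D/E)] = 0.856 × [1 + (1 − 0.28) × 0.17]
    = 0.856 × [1 + 0.72 × 0.17] = 0.856 × 1.1224 = 0.9608
E(R) = R_f + β_L × MRP = 2.36% + 0.9608 × 5.22% = 7.38%

7.38%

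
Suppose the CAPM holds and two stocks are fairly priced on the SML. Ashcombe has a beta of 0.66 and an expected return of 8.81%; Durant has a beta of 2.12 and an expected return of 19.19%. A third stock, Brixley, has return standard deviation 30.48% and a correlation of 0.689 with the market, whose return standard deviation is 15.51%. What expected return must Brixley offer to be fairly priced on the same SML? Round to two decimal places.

MRP = (19.19% − 8.81%) / (2.12 − 0.66) = 7.1096%
R_f = 8.81% − 0.66 × 7.1096% = 4.1177%
β_Brixley = ρ·σ_i/σ_m = 0.689 × 30.48 / 15.51 = 1.3540
E(R_Brixley) = R_f + β × MRP = 4.1177% + 1.3540 × 7.1096% = 13.74%

13.74%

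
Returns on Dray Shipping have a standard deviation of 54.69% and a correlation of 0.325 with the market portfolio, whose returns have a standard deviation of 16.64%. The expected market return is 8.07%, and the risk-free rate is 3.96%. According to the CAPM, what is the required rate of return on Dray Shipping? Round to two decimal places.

8.35%

β = ρ × σ_i / σ_m = 0.325 × 54.69% / 16.64% = 1.0682
MRP = 8.07% − 3.96% = 4.11%
E(R) = 3.96% + 1.0682 × 4.11% = 8.35%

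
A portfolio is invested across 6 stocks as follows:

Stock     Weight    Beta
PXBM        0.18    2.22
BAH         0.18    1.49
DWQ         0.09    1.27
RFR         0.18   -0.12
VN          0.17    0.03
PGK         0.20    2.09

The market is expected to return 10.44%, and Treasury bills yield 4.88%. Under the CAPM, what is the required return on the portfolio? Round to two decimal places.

11.46%

β_P = Σ w_i β_i = 0.18×2.22 + 0.18×1.49 + 0.09×1.27 + 0.18×-0.12 + 0.17×0.03 + 0.20×2.09 = 1.1836
MRP = 10.44% − 4.88% = 5.56%
E(R_P) = R_f + β_P × MRP = 4.88% + 1.1836 × 5.56% = 11.46%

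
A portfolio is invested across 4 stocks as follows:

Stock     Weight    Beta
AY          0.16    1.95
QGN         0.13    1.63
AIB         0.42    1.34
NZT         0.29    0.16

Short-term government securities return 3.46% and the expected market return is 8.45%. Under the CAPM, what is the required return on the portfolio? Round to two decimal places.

9.11%

β_P = Σ w_i β_i = 0.16×1.95 + 0.13×1.63 + 0.42×1.34 + 0.29×0.16 = 1.1331
MRP = 8.45% − 3.46% = 4.99%
E(R_P) = R_f + β_P × MRP = 3.46% + 1.1331 × 4.99% = 9.11%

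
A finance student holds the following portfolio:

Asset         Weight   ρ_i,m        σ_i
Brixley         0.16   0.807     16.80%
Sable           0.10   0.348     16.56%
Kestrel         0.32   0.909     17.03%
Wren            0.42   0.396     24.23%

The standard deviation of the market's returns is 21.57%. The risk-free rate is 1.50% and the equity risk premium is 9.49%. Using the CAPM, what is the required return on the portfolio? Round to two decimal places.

6.66%

β_Brixley = 0.807 × 16.80% / 21.57% = 0.6285
β_Sable = 0.348 × 16.56% / 21.57% = 0.2672
β_Kestrel = 0.909 × 17.03% / 21.57% = 0.7177
β_Wren = 0.396 × 24.23% / 21.57% = 0.4448
β_P = Σ w_i β_i = 0.16×0.6285 + 0.10×0.2672 + 0.32×0.7177 + 0.42×0.4448 = 0.5438
E(R_P) = R_f + β_P × MRP = 1.50% + 0.5438 × 9.49% = 6.66%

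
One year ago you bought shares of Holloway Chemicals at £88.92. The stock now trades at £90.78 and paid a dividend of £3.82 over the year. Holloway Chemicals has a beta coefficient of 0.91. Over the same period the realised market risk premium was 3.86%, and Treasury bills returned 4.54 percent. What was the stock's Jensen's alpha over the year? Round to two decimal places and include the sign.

-1.66%

Realised HPR = (P1 + D1 − P0) / P0 = (90.78 + 3.82 − 88.92) / 88.92 = 5.68 / 88.92 = 6.3878%
CAPM required = R_f + β·MRP = 4.54% + 0.91 × 3.86% = 8.0526%
α = realised − required = 6.3878% − 8.0526% = -1.66%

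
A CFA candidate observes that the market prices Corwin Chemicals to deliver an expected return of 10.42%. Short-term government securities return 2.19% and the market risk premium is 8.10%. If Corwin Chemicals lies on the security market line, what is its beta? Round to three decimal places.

1.016

β = (E(R) − R_f) / MRP = (10.42% − 2.19%) / 8.10% = 8.23% / 8.10% = 1.016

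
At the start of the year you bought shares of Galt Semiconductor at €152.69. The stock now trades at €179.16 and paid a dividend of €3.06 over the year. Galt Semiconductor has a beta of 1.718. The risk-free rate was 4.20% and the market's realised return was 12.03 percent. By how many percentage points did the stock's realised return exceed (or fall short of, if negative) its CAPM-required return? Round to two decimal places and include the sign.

+1.69%

Realised HPR = (P1 + D1 − P0) / P0 = (179.16 + 3.06 − 152.69) / 152.69 = 29.53 / 152.69 = 19.3398%
MRP = 12.03% − 4.20% = 7.83%
CAPM required = R_f + β·MRP = 4.20% + 1.718 × 7.83% = 17.65194%
α = realised − required = 19.3398% − 17.65194% = +1.69%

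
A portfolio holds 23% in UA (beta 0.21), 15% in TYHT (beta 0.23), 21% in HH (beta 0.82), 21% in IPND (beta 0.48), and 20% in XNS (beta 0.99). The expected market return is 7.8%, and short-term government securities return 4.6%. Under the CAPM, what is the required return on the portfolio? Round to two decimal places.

β_P = Σ w_i β_i = 0.23×0.21 + 0.15×0.23 + 0.21×0.82 + 0.21×0.48 + 0.20×0.99 = 0.5538
MRP = 7.8% − 4.6% = 3.20%
E(R_P) = R_f + β_P × MRP = 4.6% + 0.5538 × 3.2% = 6.37%

6.37%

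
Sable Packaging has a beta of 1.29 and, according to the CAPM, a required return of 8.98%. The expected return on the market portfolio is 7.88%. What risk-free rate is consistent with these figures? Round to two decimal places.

4.09%

E(R) = R_f + β(E(R_m) − R_f) = R_f(1 − β) + β·E(R_m)
8.98% = R_f × (1 − 1.29) + 1.29 × 7.88%
8.98% = R_f × -0.29 + 10.1652%
R_f = (8.98% − 10.1652%) / -0.29 = 4.09%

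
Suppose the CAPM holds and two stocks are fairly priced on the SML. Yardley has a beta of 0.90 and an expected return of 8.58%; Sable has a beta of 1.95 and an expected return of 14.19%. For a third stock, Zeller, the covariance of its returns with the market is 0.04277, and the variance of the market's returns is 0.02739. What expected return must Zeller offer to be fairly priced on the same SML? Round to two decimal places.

12.11%

MRP = (14.19% − 8.58%) / (1.95 − 0.90) = 5.3429%
R_f = 8.58% − 0.90 × 5.3429% = 3.7714%
β_Zeller = Cov / Var(R_m) = 0.04277 / 0.02739 = 1.5615
E(R_Zeller) = R_f + β × MRP = 3.7714% + 1.5615 × 5.3429% = 12.11%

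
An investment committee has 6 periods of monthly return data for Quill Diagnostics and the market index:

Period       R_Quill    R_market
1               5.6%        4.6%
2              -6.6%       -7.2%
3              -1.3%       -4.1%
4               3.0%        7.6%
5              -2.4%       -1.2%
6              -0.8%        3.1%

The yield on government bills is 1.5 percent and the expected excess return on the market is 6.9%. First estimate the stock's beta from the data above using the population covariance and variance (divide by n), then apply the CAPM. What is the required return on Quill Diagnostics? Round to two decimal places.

Mean R_i = (5.6 − 6.6 − 1.3 + 3.0 − 2.4 − 0.8) / 6 = -0.4167%
Mean R_m = (4.6 − 7.2 − 4.1 + 7.6 − 1.2 + 3.1) / 6 = 0.4667%
Σ(R_i − R̄_i)(R_m − R̄_m) = 102.9767  ⇒  Cov = 102.9767 / 6 = 17.1628
Σ(R_m − R̄_m)² = 157.3133  ⇒  Var(R_m) = 157.3133 / 6 = 26.2189
β = Cov / Var(R_m) = 17.1628 / 26.2189 = 0.6546
E(R) = R_f + β × MRP = 1.5% + 0.6546 × 6.9% = 6.02%

6.02%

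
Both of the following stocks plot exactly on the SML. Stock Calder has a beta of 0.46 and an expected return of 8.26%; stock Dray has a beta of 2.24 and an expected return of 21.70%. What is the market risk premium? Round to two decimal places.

Both satisfy E(R) = R_f + β·MRP, so the slope of the SML is
MRP = (21.70% − 8.26%) / (2.24 − 0.46) = 13.44% / 1.78 = 7.5506%

7.55%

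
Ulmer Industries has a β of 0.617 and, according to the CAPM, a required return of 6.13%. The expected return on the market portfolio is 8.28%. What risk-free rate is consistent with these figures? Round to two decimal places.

E(R) = R_f + β(E(R_m) − R_f) = R_f(1 − β) + β·E(R_m)
6.13% = R_f × (1 − 0.617) + 0.617 × 8.28%
6.13% = R_f × 0.383 + 5.10876%
R_f = (6.13% − 5.10876%) / 0.383 = 2.67%

2.67%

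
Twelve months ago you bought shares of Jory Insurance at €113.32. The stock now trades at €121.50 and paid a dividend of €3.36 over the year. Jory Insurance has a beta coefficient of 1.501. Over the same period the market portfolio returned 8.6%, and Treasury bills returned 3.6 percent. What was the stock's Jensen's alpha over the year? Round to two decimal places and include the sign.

-0.92%

Realised HPR = (P1 + D1 − P0) / P0 = (121.50 + 3.36 − 113.32) / 113.32 = 11.54 / 113.32 = 10.1836%
MRP = 8.6% − 3.6% = 5.00%
CAPM required = R_f + β·MRP = 3.6% + 1.501 × 5.0% = 11.1050%
α = realised − required = 10.1836% − 11.1050% = -0.92%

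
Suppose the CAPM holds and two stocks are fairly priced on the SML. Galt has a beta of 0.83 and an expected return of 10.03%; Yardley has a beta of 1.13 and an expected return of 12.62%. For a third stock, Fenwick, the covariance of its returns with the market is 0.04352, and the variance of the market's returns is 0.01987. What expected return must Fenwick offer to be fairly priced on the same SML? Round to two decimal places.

21.77%

MRP = (12.62% − 10.03%) / (1.13 − 0.83) = 8.6333%
R_f = 10.03% − 0.83 × 8.6333% = 2.8644%
β_Fenwick = Cov / Var(R_m) = 0.04352 / 0.01987 = 2.1902
E(R_Fenwick) = R_f + β × MRP = 2.8644% + 2.1902 × 8.6333% = 21.77%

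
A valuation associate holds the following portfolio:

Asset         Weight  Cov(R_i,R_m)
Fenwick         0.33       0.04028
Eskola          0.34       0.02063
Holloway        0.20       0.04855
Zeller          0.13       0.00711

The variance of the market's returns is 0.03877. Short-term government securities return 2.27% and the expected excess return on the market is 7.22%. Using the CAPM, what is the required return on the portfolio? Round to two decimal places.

8.03%

β_Fenwick = 0.04028 / 0.03877 = 1.0389
β_Eskola = 0.02063 / 0.03877 = 0.5321
β_Holloway = 0.04855 / 0.03877 = 1.2523
β_Zeller = 0.00711 / 0.03877 = 0.1834
β_P = Σ w_i β_i = 0.33×1.0389 + 0.34×0.5321 + 0.20×1.2523 + 0.13×0.1834 = 0.7981
E(R_P) = R_f + β_P × MRP = 2.27% + 0.7981 × 7.22% = 8.03%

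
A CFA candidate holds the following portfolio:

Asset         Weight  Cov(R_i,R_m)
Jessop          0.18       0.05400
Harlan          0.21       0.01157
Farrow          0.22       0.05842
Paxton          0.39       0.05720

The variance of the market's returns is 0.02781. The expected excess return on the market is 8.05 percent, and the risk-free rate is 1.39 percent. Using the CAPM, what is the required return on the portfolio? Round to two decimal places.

15.08%

β_Jessop = 0.05400 / 0.02781 = 1.9417
β_Harlan = 0.01157 / 0.02781 = 0.4160
β_Farrow = 0.05842 / 0.02781 = 2.1007
β_Paxton = 0.05720 / 0.02781 = 2.0568
β_P = Σ w_i β_i = 0.18×1.9417 + 0.21×0.4160 + 0.22×2.1007 + 0.39×2.0568 = 1.7012
E(R_P) = R_f + β_P × MRP = 1.39% + 1.7012 × 8.05% = 15.08%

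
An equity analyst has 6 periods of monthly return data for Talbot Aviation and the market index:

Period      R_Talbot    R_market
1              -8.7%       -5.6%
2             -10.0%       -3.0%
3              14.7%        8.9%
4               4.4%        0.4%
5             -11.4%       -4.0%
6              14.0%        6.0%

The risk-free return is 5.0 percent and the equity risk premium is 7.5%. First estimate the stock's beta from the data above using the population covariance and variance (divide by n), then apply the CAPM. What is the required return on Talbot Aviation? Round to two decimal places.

Mean R_i = (-8.7 − 10.0 + 14.7 + 4.4 − 11.4 + 14.0) / 6 = 0.5000%
Mean R_m = (-5.6 − 3.0 + 8.9 + 0.4 − 4.0 + 6.0) / 6 = 0.4500%
Σ(R_i − R̄_i)(R_m − R̄_m) = 339.5600  ⇒  Cov = 339.5600 / 6 = 56.5933
Σ(R_m − R̄_m)² = 170.5150  ⇒  Var(R_m) = 170.5150 / 6 = 28.4192
β = Cov / Var(R_m) = 56.5933 / 28.4192 = 1.9914
E(R) = R_f + β × MRP = 5.0% + 1.9914 × 7.5% = 19.94%

19.94%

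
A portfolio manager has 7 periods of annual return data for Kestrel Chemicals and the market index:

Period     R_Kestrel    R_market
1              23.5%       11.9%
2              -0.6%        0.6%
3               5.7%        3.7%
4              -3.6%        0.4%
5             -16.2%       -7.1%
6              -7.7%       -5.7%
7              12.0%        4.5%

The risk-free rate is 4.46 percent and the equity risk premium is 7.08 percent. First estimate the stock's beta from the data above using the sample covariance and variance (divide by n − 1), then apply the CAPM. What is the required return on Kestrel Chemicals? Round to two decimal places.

18.56%

Mean R_i = (23.5 − 0.6 + 5.7 − 3.6 − 16.2 − 7.7 + 12.0) / 7 = 1.8714%
Mean R_m = (11.9 + 0.6 + 3.7 + 0.4 − 7.1 − 5.7 + 4.5) / 7 = 1.1857%
Σ(R_i − R̄_i)(R_m − R̄_m) = 496.3171  ⇒  Cov = 496.3171 / 6 = 82.7195
Σ(R_m − R̄_m)² = 249.1286  ⇒  Var(R_m) = 249.1286 / 6 = 41.5214
β = Cov / Var(R_m) = 82.7195 / 41.5214 = 1.9922
E(R) = R_f + β × MRP = 4.46% + 1.9922 × 7.08% = 18.56%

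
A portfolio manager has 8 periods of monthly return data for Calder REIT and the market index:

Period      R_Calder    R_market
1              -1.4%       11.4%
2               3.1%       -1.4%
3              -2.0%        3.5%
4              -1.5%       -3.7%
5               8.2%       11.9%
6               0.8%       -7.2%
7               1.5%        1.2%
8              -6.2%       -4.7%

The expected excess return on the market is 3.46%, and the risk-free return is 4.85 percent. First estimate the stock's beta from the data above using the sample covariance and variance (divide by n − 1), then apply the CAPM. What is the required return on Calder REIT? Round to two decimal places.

Mean R_i = (-1.4 + 3.1 − 2.0 − 1.5 + 8.2 + 0.8 + 1.5 − 6.2) / 8 = 0.3125%
Mean R_m = (11.4 − 1.4 + 3.5 − 3.7 + 11.9 − 7.2 + 1.2 − 4.7) / 8 = 1.3750%
Σ(R_i − R̄_i)(R_m − R̄_m) = 97.5725  ⇒  Cov = 97.5725 / 7 = 13.9389
Σ(R_m − R̄_m)² = 359.7150  ⇒  Var(R_m) = 359.7150 / 7 = 51.3879
β = Cov / Var(R_m) = 13.9389 / 51.3879 = 0.2712
E(R) = R_f + β × MRP = 4.85% + 0.2712 × 3.46% = 5.79%

5.79%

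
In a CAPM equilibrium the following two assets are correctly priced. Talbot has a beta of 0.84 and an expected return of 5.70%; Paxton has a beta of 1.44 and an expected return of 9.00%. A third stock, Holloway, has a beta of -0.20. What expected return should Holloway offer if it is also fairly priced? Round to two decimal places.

MRP (SML slope) = (9.00% − 5.70%) / (1.44 − 0.84) = 3.30% / 0.60 = 5.5000%
R_f (intercept) = 5.70% − 0.84 × 5.5000% = 1.0800%
E(R_Holloway) = R_f + β × MRP = 1.0800% + -0.20 × 5.5000% = -0.02%

-0.02%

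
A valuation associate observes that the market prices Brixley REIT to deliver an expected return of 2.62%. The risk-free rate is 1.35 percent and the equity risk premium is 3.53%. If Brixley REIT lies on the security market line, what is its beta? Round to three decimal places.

0.360

β = (E(R) − R_f) / MRP = (2.62% − 1.35%) / 3.53% = 1.27% / 3.53% = 0.360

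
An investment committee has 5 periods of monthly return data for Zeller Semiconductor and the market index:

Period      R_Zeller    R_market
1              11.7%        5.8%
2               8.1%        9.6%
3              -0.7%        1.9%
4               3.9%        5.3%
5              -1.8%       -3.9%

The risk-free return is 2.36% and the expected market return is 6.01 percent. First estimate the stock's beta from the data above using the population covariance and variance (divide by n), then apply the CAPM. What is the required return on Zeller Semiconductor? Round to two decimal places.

5.65%

Mean R_i = (11.7 + 8.1 − 0.7 + 3.9 − 1.8) / 5 = 4.2400%
Mean R_m = (5.8 + 9.6 + 1.9 + 5.3 − 3.9) / 5 = 3.7400%
Σ(R_i − R̄_i)(R_m − R̄_m) = 92.6920  ⇒  Cov = 92.6920 / 5 = 18.5384
Σ(R_m − R̄_m)² = 102.7720  ⇒  Var(R_m) = 102.7720 / 5 = 20.5544
β = Cov / Var(R_m) = 18.5384 / 20.5544 = 0.9019
MRP = 6.01% − 2.36% = 3.65%
E(R) = R_f + β × MRP = 2.36% + 0.9019 × 3.65% = 5.65%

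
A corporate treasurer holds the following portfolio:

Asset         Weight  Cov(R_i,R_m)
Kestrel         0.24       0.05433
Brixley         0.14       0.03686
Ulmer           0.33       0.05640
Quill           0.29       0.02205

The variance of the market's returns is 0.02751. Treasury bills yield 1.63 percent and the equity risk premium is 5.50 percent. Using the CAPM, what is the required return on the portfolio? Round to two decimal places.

10.27%

β_Kestrel = 0.05433 / 0.02751 = 1.9749
β_Brixley = 0.03686 / 0.02751 = 1.3399
β_Ulmer = 0.05640 / 0.02751 = 2.0502
β_Quill = 0.02205 / 0.02751 = 0.8015
β_P = Σ w_i β_i = 0.24×1.9749 + 0.14×1.3399 + 0.33×2.0502 + 0.29×0.8015 = 1.5706
E(R_P) = R_f + β_P × MRP = 1.63% + 1.5706 × 5.50% = 10.27%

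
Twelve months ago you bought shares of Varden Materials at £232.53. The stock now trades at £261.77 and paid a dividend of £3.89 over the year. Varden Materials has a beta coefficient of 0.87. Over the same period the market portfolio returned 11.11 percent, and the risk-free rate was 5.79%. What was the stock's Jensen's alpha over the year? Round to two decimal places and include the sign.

Realised HPR = (P1 + D1 − P0) / P0 = (261.77 + 3.89 − 232.53) / 232.53 = 33.13 / 232.53 = 14.2476%
MRP = 11.11% − 5.79% = 5.32%
CAPM required = R_f + β·MRP = 5.79% + 0.87 × 5.32% = 10.4184%
α = realised − required = 14.2476% − 10.4184% = +3.83%

+3.83%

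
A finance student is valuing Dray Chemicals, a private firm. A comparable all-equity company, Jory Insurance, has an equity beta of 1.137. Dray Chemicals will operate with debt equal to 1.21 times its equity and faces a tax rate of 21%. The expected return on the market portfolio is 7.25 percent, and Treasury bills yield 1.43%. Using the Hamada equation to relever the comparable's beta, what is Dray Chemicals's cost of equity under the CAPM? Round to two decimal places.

β_L = β_U × [1 + (1 − t)(D/E)] = 1.137 × [1 + (1 − 0.21) × 1.21]
    = 1.137 × [1 + 0.79 × 1.21] = 1.137 × 1.9559 = 2.2239
MRP = 7.25% − 1.43% = 5.82%
E(R) = R_f + β_L × MRP = 1.43% + 2.2239 × 5.82% = 14.37%

14.37%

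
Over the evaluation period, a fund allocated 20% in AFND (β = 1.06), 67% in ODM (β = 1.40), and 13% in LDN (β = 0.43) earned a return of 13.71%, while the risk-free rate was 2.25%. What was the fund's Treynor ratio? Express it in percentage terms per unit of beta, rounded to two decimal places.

β_P = 0.20×1.06 + 0.67×1.40 + 0.13×0.43 = 1.2059
Treynor = (R_P − R_f) / β_P = (13.71% − 2.25%) / 1.2059 = 11.46% / 1.2059 = 9.50%

9.50%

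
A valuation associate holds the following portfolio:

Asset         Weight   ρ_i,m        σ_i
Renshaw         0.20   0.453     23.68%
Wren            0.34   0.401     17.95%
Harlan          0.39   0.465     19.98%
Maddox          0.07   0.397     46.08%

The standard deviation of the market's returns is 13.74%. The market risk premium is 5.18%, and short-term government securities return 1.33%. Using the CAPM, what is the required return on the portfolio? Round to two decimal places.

β_Renshaw = 0.453 × 23.68% / 13.74% = 0.7807
β_Wren = 0.401 × 17.95% / 13.74% = 0.5239
β_Harlan = 0.465 × 19.98% / 13.74% = 0.6762
β_Maddox = 0.397 × 46.08% / 13.74% = 1.3314
β_P = Σ w_i β_i = 0.20×0.7807 + 0.34×0.5239 + 0.39×0.6762 + 0.07×1.3314 = 0.6912
E(R_P) = R_f + β_P × MRP = 1.33% + 0.6912 × 5.18% = 4.91%

4.91%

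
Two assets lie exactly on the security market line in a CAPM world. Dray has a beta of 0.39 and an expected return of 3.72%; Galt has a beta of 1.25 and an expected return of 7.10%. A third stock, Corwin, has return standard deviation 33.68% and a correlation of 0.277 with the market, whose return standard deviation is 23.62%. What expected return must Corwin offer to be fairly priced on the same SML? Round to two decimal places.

MRP = (7.10% − 3.72%) / (1.25 − 0.39) = 3.9302%
R_f = 3.72% − 0.39 × 3.9302% = 2.1872%
β_Corwin = ρ·σ_i/σ_m = 0.277 × 33.68 / 23.62 = 0.3950
E(R_Corwin) = R_f + β × MRP = 2.1872% + 0.3950 × 3.9302% = 3.74%

3.74%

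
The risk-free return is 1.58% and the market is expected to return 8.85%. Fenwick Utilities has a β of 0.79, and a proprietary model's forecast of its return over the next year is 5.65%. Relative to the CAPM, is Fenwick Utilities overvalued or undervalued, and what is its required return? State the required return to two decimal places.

Overvalued; required return 7.32%

MRP = 8.85% − 1.58% = 7.27%
Required return = R_f + β·MRP = 1.58% + 0.79 × 7.27% = 7.32%
Forecast 5.65% < required 7.32% → the stock plots below the SML → overvalued.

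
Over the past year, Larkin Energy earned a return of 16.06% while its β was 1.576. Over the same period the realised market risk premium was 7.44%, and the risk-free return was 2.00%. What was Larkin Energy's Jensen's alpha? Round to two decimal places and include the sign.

+2.33%

CAPM benchmark = R_f + β(R_m − R_f) = 2.00% + 1.576 × 7.44% = 13.72544%
α = actual − benchmark = 16.06% − 13.72544% = +2.33%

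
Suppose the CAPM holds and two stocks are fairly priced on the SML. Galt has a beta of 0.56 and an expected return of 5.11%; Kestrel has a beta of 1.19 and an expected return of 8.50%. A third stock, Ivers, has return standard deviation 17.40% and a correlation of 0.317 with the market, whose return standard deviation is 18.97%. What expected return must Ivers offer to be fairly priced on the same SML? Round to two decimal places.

MRP = (8.50% − 5.11%) / (1.19 − 0.56) = 5.3810%
R_f = 5.11% − 0.56 × 5.3810% = 2.0966%
β_Ivers = ρ·σ_i/σ_m = 0.317 × 17.40 / 18.97 = 0.2908
E(R_Ivers) = R_f + β × MRP = 2.0966% + 0.2908 × 5.3810% = 3.66%

3.66%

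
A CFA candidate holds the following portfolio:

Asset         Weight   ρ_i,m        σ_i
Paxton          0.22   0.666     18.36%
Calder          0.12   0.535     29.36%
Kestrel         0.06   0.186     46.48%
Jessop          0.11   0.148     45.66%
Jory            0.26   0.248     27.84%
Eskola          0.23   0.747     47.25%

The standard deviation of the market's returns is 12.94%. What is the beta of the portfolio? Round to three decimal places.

β_Paxton = 0.666 × 18.36% / 12.94% = 0.9450
β_Calder = 0.535 × 29.36% / 12.94% = 1.2139
β_Kestrel = 0.186 × 46.48% / 12.94% = 0.6681
β_Jessop = 0.148 × 45.66% / 12.94% = 0.5222
β_Jory = 0.248 × 27.84% / 12.94% = 0.5336
β_Eskola = 0.747 × 47.25% / 12.94% = 2.7276
β_P = Σ w_i β_i = 0.22×0.9450 + 0.12×1.2139 + 0.06×0.6681 + 0.11×0.5222 + 0.26×0.5336 + 0.23×2.7276 = 1.2172

1.217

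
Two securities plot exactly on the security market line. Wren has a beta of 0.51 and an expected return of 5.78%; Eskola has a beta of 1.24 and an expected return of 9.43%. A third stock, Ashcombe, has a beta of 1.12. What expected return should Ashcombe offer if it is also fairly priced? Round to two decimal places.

MRP (SML slope) = (9.43% − 5.78%) / (1.24 − 0.51) = 3.65% / 0.73 = 5.0000%
R_f (intercept) = 5.78% − 0.51 × 5.0000% = 3.2300%
E(R_Ashcombe) = R_f + β × MRP = 3.2300% + 1.12 × 5.0000% = 8.83%

8.83%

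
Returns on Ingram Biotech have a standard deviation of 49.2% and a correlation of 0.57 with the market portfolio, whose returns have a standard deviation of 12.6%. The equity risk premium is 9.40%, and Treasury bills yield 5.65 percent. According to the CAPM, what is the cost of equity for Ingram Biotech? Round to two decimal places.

β = ρ × σ_i / σ_m = 0.57 × 49.2% / 12.6% = 2.2257
E(R) = 5.65% + 2.2257 × 9.40% = 26.57%

26.57%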